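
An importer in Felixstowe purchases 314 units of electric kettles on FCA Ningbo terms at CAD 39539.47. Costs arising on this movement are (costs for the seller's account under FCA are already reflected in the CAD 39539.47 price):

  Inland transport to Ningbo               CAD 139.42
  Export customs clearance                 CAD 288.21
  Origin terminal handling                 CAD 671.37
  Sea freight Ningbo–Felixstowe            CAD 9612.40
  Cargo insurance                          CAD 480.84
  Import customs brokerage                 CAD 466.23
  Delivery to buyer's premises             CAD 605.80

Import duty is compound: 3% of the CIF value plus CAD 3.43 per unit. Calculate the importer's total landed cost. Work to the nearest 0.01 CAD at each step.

FCA: the seller delivers export-cleared goods to the carrier; the buyer bears costs from that point.
Already in the invoice (seller's account under FCA): inland to port, export clearance — exclude.
CIF value = FCA price + origin terminal + freight + insurance = 39539.47 + 671.37 + 9612.40 + 480.84 = 50304.08
Ad valorem component: 50304.08 × 3% = 1509.12
Specific component: 314 × 3.43 = 1077.02
Import duty = 1509.12 + 1077.02 = 2586.14
Buyer bears: origin terminal 671.37 + freight 9612.40 + insurance 480.84 + brokerage 466.23 + delivery 605.80 + duty 2586.14 = 14422.78
Landed cost = invoice 39539.47 + 14422.78 = 53962.25

Total landed cost: CAD 53962.25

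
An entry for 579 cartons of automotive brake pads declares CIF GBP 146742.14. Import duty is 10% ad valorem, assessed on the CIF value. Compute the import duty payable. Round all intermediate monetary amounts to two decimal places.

Import duty = 146742.14 × 10% = 14674.21

Import duty: GBP 14674.21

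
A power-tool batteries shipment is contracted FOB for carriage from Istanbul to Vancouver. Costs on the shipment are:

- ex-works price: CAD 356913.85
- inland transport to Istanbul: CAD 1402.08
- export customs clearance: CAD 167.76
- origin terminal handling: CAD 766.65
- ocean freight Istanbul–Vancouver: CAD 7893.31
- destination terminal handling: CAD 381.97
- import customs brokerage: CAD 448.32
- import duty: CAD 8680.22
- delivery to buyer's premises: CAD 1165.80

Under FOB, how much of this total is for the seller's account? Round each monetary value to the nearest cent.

Seller's account: CAD 359250.34

FOB: the seller bears costs until goods are on board at the origin port; the buyer bears freight, insurance and all costs thereafter.
Seller's account: goods 356913.85 + inland to port 1402.08 + export clearance 167.76 + origin terminal 766.65 = 359250.34
Buyer's account: freight 7893.31 + destination terminal 381.97 + brokerage 448.32 + duty 8680.22 + delivery 1165.80 = 18569.62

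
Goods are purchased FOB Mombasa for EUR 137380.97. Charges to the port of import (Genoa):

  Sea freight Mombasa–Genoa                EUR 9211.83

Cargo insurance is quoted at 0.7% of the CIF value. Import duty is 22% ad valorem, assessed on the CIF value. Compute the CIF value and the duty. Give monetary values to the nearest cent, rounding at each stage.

CIF value: EUR 147626.18; import duty: EUR 32477.76

Let C be the CIF value. C = FOB price + freight + 0.7% × C
C − 0.7% × C = 137380.97 + 9211.83
0.993 × C = 146592.80
C = 146592.80 / 0.993 = 147626.18
Insurance premium = 0.7% × 147626.18 = 1033.38
Import duty = 147626.18 × 22% = 32477.76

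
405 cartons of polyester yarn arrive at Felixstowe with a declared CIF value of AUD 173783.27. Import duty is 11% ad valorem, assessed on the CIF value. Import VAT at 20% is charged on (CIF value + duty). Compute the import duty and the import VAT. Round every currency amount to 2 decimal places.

Import duty = 173783.27 × 11% = 19116.16
VAT base = CIF + duty = 173783.27 + 19116.16 = 192899.43
Import VAT = 192899.43 × 20% = 38579.89

Import duty: AUD 19116.16; import VAT: AUD 38579.89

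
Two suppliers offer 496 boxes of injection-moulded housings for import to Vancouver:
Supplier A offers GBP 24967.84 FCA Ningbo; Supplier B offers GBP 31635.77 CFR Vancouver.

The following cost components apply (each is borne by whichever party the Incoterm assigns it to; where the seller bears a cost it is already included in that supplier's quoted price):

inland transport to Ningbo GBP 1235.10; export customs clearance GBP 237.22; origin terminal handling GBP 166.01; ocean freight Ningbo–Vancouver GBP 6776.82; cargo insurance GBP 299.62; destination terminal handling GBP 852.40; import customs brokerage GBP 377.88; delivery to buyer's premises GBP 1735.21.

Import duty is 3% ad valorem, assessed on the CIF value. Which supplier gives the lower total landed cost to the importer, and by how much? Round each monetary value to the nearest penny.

Supplier B is cheaper by GBP 283.15

Supplier A (FCA):
CIF value = FCA price + origin terminal + freight + insurance = 24967.84 + 166.01 + 6776.82 + 299.62 = 32210.29
Import duty = 32210.29 × 3% = 966.31
Buyer bears (A): 166.01 + 6776.82 + 299.62 + 852.40 + 377.88 + 1735.21 = 10207.94
Landed cost (A) = invoice 24967.84 + 10207.94 + duty 966.31 = 36142.09
Supplier B (CFR):
CIF value = CFR price + insurance = 31635.77 + 299.62 = 31935.39
Import duty = 31935.39 × 3% = 958.06
Buyer bears (B): 299.62 + 852.40 + 377.88 + 1735.21 = 3265.11
Landed cost (B) = invoice 31635.77 + 3265.11 + duty 958.06 = 35858.94
Difference = |36142.09 − 35858.94| = 283.15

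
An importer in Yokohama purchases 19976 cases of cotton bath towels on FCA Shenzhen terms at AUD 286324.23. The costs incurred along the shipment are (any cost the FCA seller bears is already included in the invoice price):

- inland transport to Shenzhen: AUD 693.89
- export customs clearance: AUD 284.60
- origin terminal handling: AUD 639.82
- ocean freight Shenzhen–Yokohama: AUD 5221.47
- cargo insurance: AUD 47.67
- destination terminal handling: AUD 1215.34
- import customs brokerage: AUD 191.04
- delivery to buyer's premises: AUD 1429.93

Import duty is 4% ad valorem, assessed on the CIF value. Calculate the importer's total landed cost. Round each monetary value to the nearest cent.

FCA: the seller delivers export-cleared goods to the carrier; the buyer bears costs from that point.
Already in the invoice (seller's account under FCA): inland to port, export clearance — exclude.
CIF value = FCA price + origin terminal + freight + insurance = 286324.23 + 639.82 + 5221.47 + 47.67 = 292233.19
Import duty = 292233.19 × 4% = 11689.33
Buyer bears: origin terminal 639.82 + freight 5221.47 + insurance 47.67 + destination terminal 1215.34 + brokerage 191.04 + delivery 1429.93 + duty 11689.33 = 20434.60
Landed cost = invoice 286324.23 + 20434.60 = 306758.83

Total landed cost: AUD 306758.83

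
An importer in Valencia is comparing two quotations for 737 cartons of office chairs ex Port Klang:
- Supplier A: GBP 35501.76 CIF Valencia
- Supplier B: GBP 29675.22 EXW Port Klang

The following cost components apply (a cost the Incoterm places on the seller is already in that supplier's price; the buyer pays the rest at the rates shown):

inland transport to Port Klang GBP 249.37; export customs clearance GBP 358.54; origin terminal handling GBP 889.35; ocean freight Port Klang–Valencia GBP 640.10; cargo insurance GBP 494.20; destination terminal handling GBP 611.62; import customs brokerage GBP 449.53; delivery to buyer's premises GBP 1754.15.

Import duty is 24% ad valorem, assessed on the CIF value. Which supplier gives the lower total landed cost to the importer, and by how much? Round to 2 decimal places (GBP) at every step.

Supplier B is cheaper by GBP 3961.77

Supplier A (CIF):
The CIF price already equals the CIF value: 35501.76
Import duty = 35501.76 × 24% = 8520.42
Buyer bears (A): 611.62 + 449.53 + 1754.15 = 2815.30
Landed cost (A) = invoice 35501.76 + 2815.30 + duty 8520.42 = 46837.48
Supplier B (EXW):
CIF value = EXW price + inland to port + export clearance + origin terminal + freight + insurance = 29675.22 + 249.37 + 358.54 + 889.35 + 640.10 + 494.20 = 32306.78
Import duty = 32306.78 × 24% = 7753.63
Buyer bears (B): 249.37 + 358.54 + 889.35 + 640.10 + 494.20 + 611.62 + 449.53 + 1754.15 = 5446.86
Landed cost (B) = invoice 29675.22 + 5446.86 + duty 7753.63 = 42875.71
Difference = |46837.48 − 42875.71| = 3961.77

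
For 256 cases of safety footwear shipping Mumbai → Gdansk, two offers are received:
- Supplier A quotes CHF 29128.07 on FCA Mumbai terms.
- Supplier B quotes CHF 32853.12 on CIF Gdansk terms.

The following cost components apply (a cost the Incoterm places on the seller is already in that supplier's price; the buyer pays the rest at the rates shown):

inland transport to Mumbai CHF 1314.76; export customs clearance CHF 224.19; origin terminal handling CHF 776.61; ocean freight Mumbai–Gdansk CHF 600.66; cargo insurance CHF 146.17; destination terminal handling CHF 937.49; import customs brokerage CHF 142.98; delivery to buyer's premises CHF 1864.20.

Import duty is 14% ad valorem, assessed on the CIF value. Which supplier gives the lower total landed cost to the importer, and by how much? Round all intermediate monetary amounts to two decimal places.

Supplier A is cheaper by CHF 2509.84

Supplier A (FCA):
CIF value = FCA price + origin terminal + freight + insurance = 29128.07 + 776.61 + 600.66 + 146.17 = 30651.51
Import duty = 30651.51 × 14% = 4291.21
Buyer bears (A): 776.61 + 600.66 + 146.17 + 937.49 + 142.98 + 1864.20 = 4468.11
Landed cost (A) = invoice 29128.07 + 4468.11 + duty 4291.21 = 37887.39
Supplier B (CIF):
The CIF price already equals the CIF value: 32853.12
Import duty = 32853.12 × 14% = 4599.44
Buyer bears (B): 937.49 + 142.98 + 1864.20 = 2944.67
Landed cost (B) = invoice 32853.12 + 2944.67 + duty 4599.44 = 40397.23
Difference = |37887.39 − 40397.23| = 2509.84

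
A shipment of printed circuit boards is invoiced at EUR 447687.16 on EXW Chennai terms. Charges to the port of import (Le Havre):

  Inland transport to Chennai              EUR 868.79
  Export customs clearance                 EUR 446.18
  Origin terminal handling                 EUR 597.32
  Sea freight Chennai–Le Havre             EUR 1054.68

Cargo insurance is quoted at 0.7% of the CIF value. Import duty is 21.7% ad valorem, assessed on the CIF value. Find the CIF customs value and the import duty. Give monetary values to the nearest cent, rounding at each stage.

Let C be the CIF value. C = EXW price + pre-shipment costs + freight + 0.7% × C
C − 0.7% × C = 447687.16 + 868.79 + 446.18 + 597.32 + 1054.68
0.993 × C = 450654.13
C = 450654.13 / 0.993 = 453830.95
Insurance premium = 0.7% × 453830.95 = 3176.82
Import duty = 453830.95 × 21.7% = 98481.32

CIF value: EUR 453830.95; import duty: EUR 98481.32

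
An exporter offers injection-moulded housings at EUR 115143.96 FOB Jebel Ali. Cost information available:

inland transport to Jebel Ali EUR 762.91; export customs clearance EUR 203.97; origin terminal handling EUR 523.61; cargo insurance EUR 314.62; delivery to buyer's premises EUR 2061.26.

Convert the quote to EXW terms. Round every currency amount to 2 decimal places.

EXW price: EUR 113653.47

Not relevant to the conversion: delivery, insurance — on the buyer under both terms; not part of either seller's price.
From FOB to EXW, the seller no longer bears: inland to port, export clearance, origin terminal.
EXW price = 115143.96 − 762.91 − 203.97 − 523.61 = 113653.47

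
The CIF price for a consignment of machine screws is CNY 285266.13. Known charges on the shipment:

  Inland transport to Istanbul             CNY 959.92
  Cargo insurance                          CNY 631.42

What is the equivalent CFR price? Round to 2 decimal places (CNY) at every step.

CFR price: CNY 284634.71

Not relevant to the conversion: inland to port — on the seller under both CIF and CFR; already in the CIF price and stays in the CFR price.
From CIF to CFR, the seller no longer bears: insurance.
CFR price = 285266.13 − 631.42 = 284634.71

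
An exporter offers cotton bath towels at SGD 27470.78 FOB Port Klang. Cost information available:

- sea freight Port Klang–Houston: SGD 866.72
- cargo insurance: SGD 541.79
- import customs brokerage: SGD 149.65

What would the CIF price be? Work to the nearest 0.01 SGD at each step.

Not relevant to the conversion: brokerage — on the buyer under both terms; not part of either seller's price.
From FOB to CIF, the seller additionally bears: freight, insurance.
CIF price = 27470.78 + 866.72 + 541.79 = 28879.29

CIF price: SGD 28879.29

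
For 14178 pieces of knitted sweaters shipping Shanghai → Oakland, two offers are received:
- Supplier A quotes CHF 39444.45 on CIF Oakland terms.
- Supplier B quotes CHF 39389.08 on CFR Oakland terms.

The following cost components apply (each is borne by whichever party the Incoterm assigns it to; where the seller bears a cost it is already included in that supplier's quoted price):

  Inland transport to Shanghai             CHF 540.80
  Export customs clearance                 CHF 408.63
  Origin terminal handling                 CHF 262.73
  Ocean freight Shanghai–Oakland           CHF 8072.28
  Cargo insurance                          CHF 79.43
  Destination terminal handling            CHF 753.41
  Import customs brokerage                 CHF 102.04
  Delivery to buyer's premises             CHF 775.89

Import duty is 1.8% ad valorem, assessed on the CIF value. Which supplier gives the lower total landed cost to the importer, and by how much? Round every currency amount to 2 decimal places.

Supplier A (CIF):
The CIF price already equals the CIF value: 39444.45
Import duty = 39444.45 × 1.8% = 710.00
Buyer bears (A): 753.41 + 102.04 + 775.89 = 1631.34
Landed cost (A) = invoice 39444.45 + 1631.34 + duty 710.00 = 41785.79
Supplier B (CFR):
CIF value = CFR price + insurance = 39389.08 + 79.43 = 39468.51
Import duty = 39468.51 × 1.8% = 710.43
Buyer bears (B): 79.43 + 753.41 + 102.04 + 775.89 = 1710.77
Landed cost (B) = invoice 39389.08 + 1710.77 + duty 710.43 = 41810.28
Difference = |41785.79 − 41810.28| = 24.49

Supplier A is cheaper by CHF 24.49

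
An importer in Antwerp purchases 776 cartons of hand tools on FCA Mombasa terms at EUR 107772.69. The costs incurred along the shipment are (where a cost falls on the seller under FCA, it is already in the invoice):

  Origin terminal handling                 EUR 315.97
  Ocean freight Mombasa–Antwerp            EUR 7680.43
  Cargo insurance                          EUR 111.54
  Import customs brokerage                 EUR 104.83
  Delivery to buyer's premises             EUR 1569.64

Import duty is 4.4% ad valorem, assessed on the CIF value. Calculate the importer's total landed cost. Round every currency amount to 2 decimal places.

FCA: the seller delivers export-cleared goods to the carrier; the buyer bears costs from that point.
CIF value = FCA price + origin terminal + freight + insurance = 107772.69 + 315.97 + 7680.43 + 111.54 = 115880.63
Import duty = 115880.63 × 4.4% = 5098.75
Buyer bears: origin terminal 315.97 + freight 7680.43 + insurance 111.54 + brokerage 104.83 + delivery 1569.64 + duty 5098.75 = 14881.16
Landed cost = invoice 107772.69 + 14881.16 = 122653.85

Total landed cost: EUR 122653.85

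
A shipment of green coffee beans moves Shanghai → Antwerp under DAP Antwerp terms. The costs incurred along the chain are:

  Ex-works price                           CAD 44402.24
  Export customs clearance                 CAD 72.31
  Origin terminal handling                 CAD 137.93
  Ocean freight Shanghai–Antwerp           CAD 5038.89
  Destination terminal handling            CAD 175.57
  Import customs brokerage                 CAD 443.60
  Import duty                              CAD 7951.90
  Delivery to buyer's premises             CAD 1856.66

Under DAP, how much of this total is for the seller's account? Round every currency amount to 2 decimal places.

DAP: the seller bears all costs to the named destination except import duty and clearance.
Seller's account: goods 44402.24 + export clearance 72.31 + origin terminal 137.93 + freight 5038.89 + destination terminal 175.57 + delivery 1856.66 = 51683.60
Buyer's account: brokerage 443.60 + duty 7951.90 = 8395.50

Seller's account: CAD 51683.60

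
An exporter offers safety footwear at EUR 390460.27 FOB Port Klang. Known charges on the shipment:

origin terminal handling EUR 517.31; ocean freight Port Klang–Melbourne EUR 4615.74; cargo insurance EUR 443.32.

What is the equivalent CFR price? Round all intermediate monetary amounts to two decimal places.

CFR price: EUR 395076.01

Not relevant to the conversion: origin terminal — on the seller under both FOB and CFR; already in the FOB price and stays in the CFR price. insurance — on the buyer under both terms; not part of either seller's price.
From FOB to CFR, the seller additionally bears: freight.
CFR price = 390460.27 + 4615.74 = 395076.01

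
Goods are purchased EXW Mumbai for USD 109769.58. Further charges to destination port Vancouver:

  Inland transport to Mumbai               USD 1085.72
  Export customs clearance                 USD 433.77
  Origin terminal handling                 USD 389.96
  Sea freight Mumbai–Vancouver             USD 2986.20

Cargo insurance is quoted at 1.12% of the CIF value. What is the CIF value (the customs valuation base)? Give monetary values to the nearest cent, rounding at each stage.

Let C be the CIF value. C = EXW price + pre-shipment costs + freight + 1.12% × C
C − 1.12% × C = 109769.58 + 1085.72 + 433.77 + 389.96 + 2986.20
0.9888 × C = 114665.23
C = 114665.23 / 0.9888 = 115964.03
Insurance premium = 1.12% × 115964.03 = 1298.80

CIF value: USD 115964.03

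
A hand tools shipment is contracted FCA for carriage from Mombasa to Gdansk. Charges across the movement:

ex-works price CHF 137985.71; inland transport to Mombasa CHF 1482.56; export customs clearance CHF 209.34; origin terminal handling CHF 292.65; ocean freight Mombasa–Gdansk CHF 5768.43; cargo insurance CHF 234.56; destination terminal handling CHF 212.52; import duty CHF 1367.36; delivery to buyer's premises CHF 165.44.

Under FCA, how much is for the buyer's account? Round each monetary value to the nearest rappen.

FCA: the seller delivers export-cleared goods to the carrier; the buyer bears costs from that point.
Seller's account: goods 137985.71 + inland to port 1482.56 + export clearance 209.34 = 139677.61
Buyer's account: origin terminal 292.65 + freight 5768.43 + insurance 234.56 + destination terminal 212.52 + duty 1367.36 + delivery 165.44 = 8040.96

Buyer's account: CHF 8040.96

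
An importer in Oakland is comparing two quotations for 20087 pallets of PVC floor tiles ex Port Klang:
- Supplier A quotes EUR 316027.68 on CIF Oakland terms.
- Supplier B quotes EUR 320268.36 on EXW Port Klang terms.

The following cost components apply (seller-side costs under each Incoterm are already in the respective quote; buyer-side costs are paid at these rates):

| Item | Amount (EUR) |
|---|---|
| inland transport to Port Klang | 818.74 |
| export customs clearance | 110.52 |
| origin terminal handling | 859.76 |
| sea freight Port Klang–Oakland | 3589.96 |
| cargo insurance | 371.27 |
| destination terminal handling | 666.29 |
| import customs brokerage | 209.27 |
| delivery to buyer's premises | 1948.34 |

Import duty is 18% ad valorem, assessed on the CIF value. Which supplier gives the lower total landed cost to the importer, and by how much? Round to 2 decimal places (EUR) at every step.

Supplier A (CIF):
The CIF price already equals the CIF value: 316027.68
Import duty = 316027.68 × 18% = 56884.98
Buyer bears (A): 666.29 + 209.27 + 1948.34 = 2823.90
Landed cost (A) = invoice 316027.68 + 2823.90 + duty 56884.98 = 375736.56
Supplier B (EXW):
CIF value = EXW price + inland to port + export clearance + origin terminal + freight + insurance = 320268.36 + 818.74 + 110.52 + 859.76 + 3589.96 + 371.27 = 326018.61
Import duty = 326018.61 × 18% = 58683.35
Buyer bears (B): 818.74 + 110.52 + 859.76 + 3589.96 + 371.27 + 666.29 + 209.27 + 1948.34 = 8574.15
Landed cost (B) = invoice 320268.36 + 8574.15 + duty 58683.35 = 387525.86
Difference = |375736.56 − 387525.86| = 11789.30

Supplier A is cheaper by EUR 11789.30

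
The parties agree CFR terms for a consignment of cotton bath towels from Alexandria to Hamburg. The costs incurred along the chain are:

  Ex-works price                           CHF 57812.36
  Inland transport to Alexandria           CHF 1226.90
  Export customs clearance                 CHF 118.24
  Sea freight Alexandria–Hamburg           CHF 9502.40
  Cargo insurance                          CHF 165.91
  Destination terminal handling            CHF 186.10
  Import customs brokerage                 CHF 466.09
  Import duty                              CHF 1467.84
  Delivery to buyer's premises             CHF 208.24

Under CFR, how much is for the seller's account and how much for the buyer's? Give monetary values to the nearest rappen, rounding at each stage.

CFR: the seller pays costs through ocean freight to the destination port, but not insurance.
Seller's account: goods 57812.36 + inland to port 1226.90 + export clearance 118.24 + freight 9502.40 = 68659.90
Buyer's account: insurance 165.91 + destination terminal 186.10 + brokerage 466.09 + duty 1467.84 + delivery 208.24 = 2494.18

Seller: CHF 68659.90; buyer: CHF 2494.18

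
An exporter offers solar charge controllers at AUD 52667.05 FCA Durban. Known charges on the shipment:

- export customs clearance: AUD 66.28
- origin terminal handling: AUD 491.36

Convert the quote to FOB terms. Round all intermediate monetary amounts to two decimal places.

Not relevant to the conversion: export clearance — on the seller under both FCA and FOB; already in the FCA price and stays in the FOB price.
From FCA to FOB, the seller additionally bears: origin terminal.
FOB price = 52667.05 + 491.36 = 53158.41

FOB price: AUD 53158.41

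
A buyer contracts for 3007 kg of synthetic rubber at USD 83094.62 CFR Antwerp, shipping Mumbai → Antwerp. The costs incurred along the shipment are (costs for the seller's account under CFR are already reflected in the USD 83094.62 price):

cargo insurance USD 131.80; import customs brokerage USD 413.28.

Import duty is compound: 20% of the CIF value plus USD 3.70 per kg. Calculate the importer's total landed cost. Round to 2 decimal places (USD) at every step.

CFR: the seller pays costs through ocean freight to the destination port, but not insurance.
CIF value = CFR price + insurance = 83094.62 + 131.80 = 83226.42
Ad valorem component: 83226.42 × 20% = 16645.28
Specific component: 3007 × 3.70 = 11125.90
Import duty = 16645.28 + 11125.90 = 27771.18
Buyer bears: insurance 131.80 + brokerage 413.28 + duty 27771.18 = 28316.26
Landed cost = invoice 83094.62 + 28316.26 = 111410.88

Total landed cost: USD 111410.88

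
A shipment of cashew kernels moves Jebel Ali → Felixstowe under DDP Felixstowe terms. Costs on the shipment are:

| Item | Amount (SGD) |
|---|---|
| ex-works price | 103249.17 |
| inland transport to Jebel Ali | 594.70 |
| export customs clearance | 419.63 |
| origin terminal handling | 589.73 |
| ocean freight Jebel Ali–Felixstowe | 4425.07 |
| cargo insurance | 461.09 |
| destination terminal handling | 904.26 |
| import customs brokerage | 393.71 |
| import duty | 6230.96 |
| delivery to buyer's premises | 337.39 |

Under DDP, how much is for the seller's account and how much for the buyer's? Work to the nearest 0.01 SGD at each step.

DDP: the seller bears all costs including import duty.
Seller's account: goods 103249.17 + inland to port 594.70 + export clearance 419.63 + origin terminal 589.73 + freight 4425.07 + insurance 461.09 + destination terminal 904.26 + brokerage 393.71 + duty 6230.96 + delivery 337.39 = 117605.71
Buyer's account: 0.00

Seller: SGD 117605.71; buyer: SGD 0.00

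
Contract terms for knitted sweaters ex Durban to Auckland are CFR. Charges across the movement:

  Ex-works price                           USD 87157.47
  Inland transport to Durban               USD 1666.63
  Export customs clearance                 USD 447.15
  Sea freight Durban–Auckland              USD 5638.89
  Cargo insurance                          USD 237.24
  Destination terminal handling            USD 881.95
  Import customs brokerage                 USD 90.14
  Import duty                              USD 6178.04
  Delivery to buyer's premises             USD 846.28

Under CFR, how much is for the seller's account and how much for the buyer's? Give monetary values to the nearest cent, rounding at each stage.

Seller: USD 94910.14; buyer: USD 8233.65

CFR: the seller pays costs through ocean freight to the destination port, but not insurance.
Seller's account: goods 87157.47 + inland to port 1666.63 + export clearance 447.15 + freight 5638.89 = 94910.14
Buyer's account: insurance 237.24 + destination terminal 881.95 + brokerage 90.14 + duty 6178.04 + delivery 846.28 = 8233.65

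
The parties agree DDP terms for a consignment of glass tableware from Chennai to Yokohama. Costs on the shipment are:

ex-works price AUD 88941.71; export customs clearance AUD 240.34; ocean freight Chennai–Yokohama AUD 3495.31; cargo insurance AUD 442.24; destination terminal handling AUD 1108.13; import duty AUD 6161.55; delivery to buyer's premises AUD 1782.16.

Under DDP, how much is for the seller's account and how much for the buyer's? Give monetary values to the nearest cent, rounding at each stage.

Seller: AUD 102171.44; buyer: AUD 0.00

DDP: the seller bears all costs including import duty.
Seller's account: goods 88941.71 + export clearance 240.34 + freight 3495.31 + insurance 442.24 + destination terminal 1108.13 + duty 6161.55 + delivery 1782.16 = 102171.44
Buyer's account: 0.00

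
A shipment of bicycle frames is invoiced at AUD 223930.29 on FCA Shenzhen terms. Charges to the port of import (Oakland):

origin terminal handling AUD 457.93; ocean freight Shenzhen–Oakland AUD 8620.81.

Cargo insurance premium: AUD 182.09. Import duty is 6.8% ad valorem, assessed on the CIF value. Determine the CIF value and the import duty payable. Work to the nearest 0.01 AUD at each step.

CIF = FCA price + pre-shipment costs + freight + insurance
CIF = 223930.29 + 457.93 + 8620.81 + 182.09 = 233191.12
Import duty = 233191.12 × 6.8% = 15857.00

CIF value: AUD 233191.12; import duty: AUD 15857.00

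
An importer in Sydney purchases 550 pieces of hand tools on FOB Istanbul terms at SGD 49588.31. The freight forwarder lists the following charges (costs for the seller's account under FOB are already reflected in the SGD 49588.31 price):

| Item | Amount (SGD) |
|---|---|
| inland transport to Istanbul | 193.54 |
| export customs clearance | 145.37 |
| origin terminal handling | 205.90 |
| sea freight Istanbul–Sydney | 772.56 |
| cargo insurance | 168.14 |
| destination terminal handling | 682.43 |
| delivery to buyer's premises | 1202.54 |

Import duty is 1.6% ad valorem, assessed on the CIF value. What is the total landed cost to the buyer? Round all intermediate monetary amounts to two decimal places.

Total landed cost: SGD 53222.44

FOB: the seller bears costs until goods are on board at the origin port; the buyer bears freight, insurance and all costs thereafter.
Already in the invoice (seller's account under FOB): inland to port, export clearance, origin terminal — exclude.
CIF value = FOB price + freight + insurance = 49588.31 + 772.56 + 168.14 = 50529.01
Import duty = 50529.01 × 1.6% = 808.46
Buyer bears: freight 772.56 + insurance 168.14 + destination terminal 682.43 + delivery 1202.54 + duty 808.46 = 3634.13
Landed cost = invoice 49588.31 + 3634.13 = 53222.44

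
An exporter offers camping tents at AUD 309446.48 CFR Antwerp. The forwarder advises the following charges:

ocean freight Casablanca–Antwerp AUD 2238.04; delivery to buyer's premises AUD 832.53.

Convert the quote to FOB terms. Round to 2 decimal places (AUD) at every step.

Not relevant to the conversion: delivery — on the buyer under both terms; not part of either seller's price.
From CFR to FOB, the seller no longer bears: freight.
FOB price = 309446.48 − 2238.04 = 307208.44

FOB price: AUD 307208.44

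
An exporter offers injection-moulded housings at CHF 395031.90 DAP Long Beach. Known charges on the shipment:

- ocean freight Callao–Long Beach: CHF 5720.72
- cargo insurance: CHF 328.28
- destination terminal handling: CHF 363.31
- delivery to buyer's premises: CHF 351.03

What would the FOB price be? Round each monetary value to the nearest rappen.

From DAP to FOB, the seller no longer bears: freight, insurance, destination terminal, delivery.
FOB price = 395031.90 − 5720.72 − 328.28 − 363.31 − 351.03 = 388268.56

FOB price: CHF 388268.56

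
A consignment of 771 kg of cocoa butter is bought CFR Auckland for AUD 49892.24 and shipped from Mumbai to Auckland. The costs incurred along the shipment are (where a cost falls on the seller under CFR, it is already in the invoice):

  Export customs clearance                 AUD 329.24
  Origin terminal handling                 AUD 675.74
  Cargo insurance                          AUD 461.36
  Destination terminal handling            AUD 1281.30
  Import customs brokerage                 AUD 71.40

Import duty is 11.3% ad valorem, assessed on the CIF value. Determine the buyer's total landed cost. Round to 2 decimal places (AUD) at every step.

CFR: the seller pays costs through ocean freight to the destination port, but not insurance.
Already in the invoice (seller's account under CFR): export clearance, origin terminal — exclude.
CIF value = CFR price + insurance = 49892.24 + 461.36 = 50353.60
Import duty = 50353.60 × 11.3% = 5689.96
Buyer bears: insurance 461.36 + destination terminal 1281.30 + brokerage 71.40 + duty 5689.96 = 7504.02
Landed cost = invoice 49892.24 + 7504.02 = 57396.26

Total landed cost: AUD 57396.26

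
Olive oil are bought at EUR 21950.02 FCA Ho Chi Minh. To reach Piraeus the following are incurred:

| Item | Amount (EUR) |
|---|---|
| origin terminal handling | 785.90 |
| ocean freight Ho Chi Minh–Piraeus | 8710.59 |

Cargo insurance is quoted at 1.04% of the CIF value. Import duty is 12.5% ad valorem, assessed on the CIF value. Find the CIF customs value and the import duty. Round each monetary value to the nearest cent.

Let C be the CIF value. C = FCA price + pre-shipment costs + freight + 1.04% × C
C − 1.04% × C = 21950.02 + 785.90 + 8710.59
0.9896 × C = 31446.51
C = 31446.51 / 0.9896 = 31776.99
Insurance premium = 1.04% × 31776.99 = 330.48
Import duty = 31776.99 × 12.5% = 3972.12

CIF value: EUR 31776.99; import duty: EUR 3972.12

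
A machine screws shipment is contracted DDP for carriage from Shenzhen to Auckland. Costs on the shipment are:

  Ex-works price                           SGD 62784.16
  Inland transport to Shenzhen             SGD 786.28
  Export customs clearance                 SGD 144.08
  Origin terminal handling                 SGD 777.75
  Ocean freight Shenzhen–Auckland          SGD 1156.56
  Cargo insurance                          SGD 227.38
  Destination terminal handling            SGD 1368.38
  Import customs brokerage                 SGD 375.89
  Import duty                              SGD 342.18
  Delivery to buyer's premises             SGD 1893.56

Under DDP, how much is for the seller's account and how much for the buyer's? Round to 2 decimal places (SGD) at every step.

DDP: the seller bears all costs including import duty.
Seller's account: goods 62784.16 + inland to port 786.28 + export clearance 144.08 + origin terminal 777.75 + freight 1156.56 + insurance 227.38 + destination terminal 1368.38 + brokerage 375.89 + duty 342.18 + delivery 1893.56 = 69856.22
Buyer's account: 0.00

Seller: SGD 69856.22; buyer: SGD 0.00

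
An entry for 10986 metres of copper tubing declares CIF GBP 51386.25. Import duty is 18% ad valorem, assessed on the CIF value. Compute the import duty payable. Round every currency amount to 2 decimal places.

Import duty = 51386.25 × 18% = 9249.53

Import duty: GBP 9249.53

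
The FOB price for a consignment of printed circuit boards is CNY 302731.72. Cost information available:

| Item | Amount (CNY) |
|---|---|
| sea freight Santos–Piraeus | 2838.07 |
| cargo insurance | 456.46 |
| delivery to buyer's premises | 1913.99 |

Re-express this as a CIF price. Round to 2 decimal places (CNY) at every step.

Not relevant to the conversion: delivery — on the buyer under both terms; not part of either seller's price.
From FOB to CIF, the seller additionally bears: freight, insurance.
CIF price = 302731.72 + 2838.07 + 456.46 = 306026.25

CIF price: CNY 306026.25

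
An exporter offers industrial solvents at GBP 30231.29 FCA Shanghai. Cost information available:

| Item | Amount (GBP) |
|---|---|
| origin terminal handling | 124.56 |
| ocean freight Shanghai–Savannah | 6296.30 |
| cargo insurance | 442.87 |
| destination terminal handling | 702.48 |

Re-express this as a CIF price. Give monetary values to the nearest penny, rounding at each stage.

CIF price: GBP 37095.02

Not relevant to the conversion: destination terminal — on the buyer under both terms; not part of either seller's price.
From FCA to CIF, the seller additionally bears: origin terminal, freight, insurance.
CIF price = 30231.29 + 124.56 + 6296.30 + 442.87 = 37095.02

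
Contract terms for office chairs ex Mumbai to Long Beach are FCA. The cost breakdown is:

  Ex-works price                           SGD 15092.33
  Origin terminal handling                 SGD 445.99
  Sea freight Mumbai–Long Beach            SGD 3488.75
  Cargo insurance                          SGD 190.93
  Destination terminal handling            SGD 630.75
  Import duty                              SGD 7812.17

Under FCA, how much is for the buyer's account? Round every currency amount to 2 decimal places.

Buyer's account: SGD 12568.59

FCA: the seller delivers export-cleared goods to the carrier; the buyer bears costs from that point.
Seller's account: goods 15092.33 = 15092.33
Buyer's account: origin terminal 445.99 + freight 3488.75 + insurance 190.93 + destination terminal 630.75 + duty 7812.17 = 12568.59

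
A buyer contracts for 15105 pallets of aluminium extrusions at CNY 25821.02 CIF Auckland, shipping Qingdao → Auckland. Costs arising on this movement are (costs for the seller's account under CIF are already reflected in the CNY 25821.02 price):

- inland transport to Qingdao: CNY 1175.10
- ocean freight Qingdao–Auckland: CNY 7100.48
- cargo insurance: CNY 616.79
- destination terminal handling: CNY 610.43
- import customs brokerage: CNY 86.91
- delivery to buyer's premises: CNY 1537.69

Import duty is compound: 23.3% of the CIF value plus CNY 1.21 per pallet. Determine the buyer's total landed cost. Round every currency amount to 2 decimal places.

CIF: the seller pays costs through ocean freight and marine insurance to the destination port.
Already in the invoice (seller's account under CIF): inland to port, freight, insurance — exclude.
The CIF price already equals the CIF value: 25821.02
Ad valorem component: 25821.02 × 23.3% = 6016.30
Specific component: 15105 × 1.21 = 18277.05
Import duty = 6016.30 + 18277.05 = 24293.35
Buyer bears: destination terminal 610.43 + brokerage 86.91 + delivery 1537.69 + duty 24293.35 = 26528.38
Landed cost = invoice 25821.02 + 26528.38 = 52349.40

Total landed cost: CNY 52349.40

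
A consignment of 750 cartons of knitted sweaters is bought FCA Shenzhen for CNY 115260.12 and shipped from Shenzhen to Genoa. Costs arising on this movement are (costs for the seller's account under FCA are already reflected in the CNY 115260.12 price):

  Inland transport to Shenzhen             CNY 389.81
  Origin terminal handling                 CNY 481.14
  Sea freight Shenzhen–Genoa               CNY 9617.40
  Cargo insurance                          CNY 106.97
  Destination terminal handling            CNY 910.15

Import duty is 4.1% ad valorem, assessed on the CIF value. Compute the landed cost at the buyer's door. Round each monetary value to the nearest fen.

Total landed cost: CNY 131519.87

FCA: the seller delivers export-cleared goods to the carrier; the buyer bears costs from that point.
Already in the invoice (seller's account under FCA): inland to port — exclude.
CIF value = FCA price + origin terminal + freight + insurance = 115260.12 + 481.14 + 9617.40 + 106.97 = 125465.63
Import duty = 125465.63 × 4.1% = 5144.09
Buyer bears: origin terminal 481.14 + freight 9617.40 + insurance 106.97 + destination terminal 910.15 + duty 5144.09 = 16259.75
Landed cost = invoice 115260.12 + 16259.75 = 131519.87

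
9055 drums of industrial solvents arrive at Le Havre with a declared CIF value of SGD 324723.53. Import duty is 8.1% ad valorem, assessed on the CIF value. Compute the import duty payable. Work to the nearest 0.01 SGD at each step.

Import duty: SGD 26302.61

Import duty = 324723.53 × 8.1% = 26302.61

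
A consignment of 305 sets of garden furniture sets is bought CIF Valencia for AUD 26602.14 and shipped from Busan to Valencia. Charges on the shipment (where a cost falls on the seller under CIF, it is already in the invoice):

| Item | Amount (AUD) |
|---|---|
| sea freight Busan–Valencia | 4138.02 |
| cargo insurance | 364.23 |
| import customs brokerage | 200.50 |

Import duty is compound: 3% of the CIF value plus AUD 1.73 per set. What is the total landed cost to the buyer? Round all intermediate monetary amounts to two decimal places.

Total landed cost: AUD 28128.35

CIF: the seller pays costs through ocean freight and marine insurance to the destination port.
Already in the invoice (seller's account under CIF): freight, insurance — exclude.
The CIF price already equals the CIF value: 26602.14
Ad valorem component: 26602.14 × 3% = 798.06
Specific component: 305 × 1.73 = 527.65
Import duty = 798.06 + 527.65 = 1325.71
Buyer bears: brokerage 200.50 + duty 1325.71 = 1526.21
Landed cost = invoice 26602.14 + 1526.21 = 28128.35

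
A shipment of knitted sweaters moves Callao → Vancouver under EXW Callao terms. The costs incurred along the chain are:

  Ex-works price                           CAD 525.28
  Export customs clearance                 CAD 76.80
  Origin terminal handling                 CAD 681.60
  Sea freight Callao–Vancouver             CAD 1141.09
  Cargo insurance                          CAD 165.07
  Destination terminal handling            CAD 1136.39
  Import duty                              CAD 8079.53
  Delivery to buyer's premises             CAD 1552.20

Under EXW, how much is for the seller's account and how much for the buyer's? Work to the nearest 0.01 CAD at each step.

EXW: the seller makes goods available at their premises; the buyer bears all onward costs.
Seller's account: goods 525.28 = 525.28
Buyer's account: export clearance 76.80 + origin terminal 681.60 + freight 1141.09 + insurance 165.07 + destination terminal 1136.39 + duty 8079.53 + delivery 1552.20 = 12832.68

Seller: CAD 525.28; buyer: CAD 12832.68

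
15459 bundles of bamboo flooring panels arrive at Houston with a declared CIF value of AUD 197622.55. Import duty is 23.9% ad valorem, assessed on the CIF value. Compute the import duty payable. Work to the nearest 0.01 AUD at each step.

Import duty: AUD 47231.79

Import duty = 197622.55 × 23.9% = 47231.79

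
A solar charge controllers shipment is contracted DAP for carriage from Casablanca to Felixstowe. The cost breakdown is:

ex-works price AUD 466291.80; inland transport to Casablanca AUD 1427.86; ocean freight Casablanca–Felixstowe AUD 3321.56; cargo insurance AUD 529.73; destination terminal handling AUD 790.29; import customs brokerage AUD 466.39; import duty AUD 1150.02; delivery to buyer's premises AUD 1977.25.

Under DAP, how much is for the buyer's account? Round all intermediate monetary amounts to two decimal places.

DAP: the seller bears all costs to the named destination except import duty and clearance.
Seller's account: goods 466291.80 + inland to port 1427.86 + freight 3321.56 + insurance 529.73 + destination terminal 790.29 + delivery 1977.25 = 474338.49
Buyer's account: brokerage 466.39 + duty 1150.02 = 1616.41

Buyer's account: AUD 1616.41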